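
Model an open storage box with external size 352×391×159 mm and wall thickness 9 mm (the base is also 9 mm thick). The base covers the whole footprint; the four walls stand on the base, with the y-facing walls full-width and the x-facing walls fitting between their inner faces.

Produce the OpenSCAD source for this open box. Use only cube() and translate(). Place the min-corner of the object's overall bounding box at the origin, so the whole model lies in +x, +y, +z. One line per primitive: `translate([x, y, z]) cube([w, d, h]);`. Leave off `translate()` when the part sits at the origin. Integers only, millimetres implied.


cube([352, 391, 9]);
translate([0, 0, 9]) cube([352, 9, 150]);
translate([0, 382, 9]) cube([352, 9, 150]);
translate([0, 9, 9]) cube([9, 373, 150]);
translate([343, 9, 9]) cube([9, 373, 150]);


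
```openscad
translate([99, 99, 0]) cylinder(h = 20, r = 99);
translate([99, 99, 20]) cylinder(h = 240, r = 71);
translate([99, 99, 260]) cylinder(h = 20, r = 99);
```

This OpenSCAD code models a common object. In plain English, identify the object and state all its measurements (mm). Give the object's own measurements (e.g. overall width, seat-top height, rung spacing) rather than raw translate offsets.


A spool: two coaxial disc flanges of radius 99 mm and thickness 20 mm, joined by a core cylinder of radius 71 mm and height 240 mm. The lower flange rests on z = 0 and the three cylinders share a vertical axis.


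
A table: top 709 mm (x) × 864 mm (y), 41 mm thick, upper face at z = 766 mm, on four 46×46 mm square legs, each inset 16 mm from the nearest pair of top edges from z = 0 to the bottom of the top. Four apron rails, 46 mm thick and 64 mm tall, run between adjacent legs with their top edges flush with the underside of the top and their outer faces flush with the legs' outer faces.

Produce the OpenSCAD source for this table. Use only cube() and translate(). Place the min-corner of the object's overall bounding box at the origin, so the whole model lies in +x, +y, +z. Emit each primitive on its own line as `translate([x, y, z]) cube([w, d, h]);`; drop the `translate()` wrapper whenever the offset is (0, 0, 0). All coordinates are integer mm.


// leg_h = 766 - 41 = 725
// apron z = 725 - 64 = 661
translate([0, 0, 725]) cube([709, 864, 41]);
translate([16, 16, 0]) cube([46, 46, 725]);
translate([647, 16, 0]) cube([46, 46, 725]);
translate([16, 802, 0]) cube([46, 46, 725]);
translate([647, 802, 0]) cube([46, 46, 725]);
translate([62, 16, 661]) cube([585, 46, 64]);
translate([62, 802, 661]) cube([585, 46, 64]);
translate([16, 62, 661]) cube([46, 740, 64]);
translate([647, 62, 661]) cube([46, 740, 64]);


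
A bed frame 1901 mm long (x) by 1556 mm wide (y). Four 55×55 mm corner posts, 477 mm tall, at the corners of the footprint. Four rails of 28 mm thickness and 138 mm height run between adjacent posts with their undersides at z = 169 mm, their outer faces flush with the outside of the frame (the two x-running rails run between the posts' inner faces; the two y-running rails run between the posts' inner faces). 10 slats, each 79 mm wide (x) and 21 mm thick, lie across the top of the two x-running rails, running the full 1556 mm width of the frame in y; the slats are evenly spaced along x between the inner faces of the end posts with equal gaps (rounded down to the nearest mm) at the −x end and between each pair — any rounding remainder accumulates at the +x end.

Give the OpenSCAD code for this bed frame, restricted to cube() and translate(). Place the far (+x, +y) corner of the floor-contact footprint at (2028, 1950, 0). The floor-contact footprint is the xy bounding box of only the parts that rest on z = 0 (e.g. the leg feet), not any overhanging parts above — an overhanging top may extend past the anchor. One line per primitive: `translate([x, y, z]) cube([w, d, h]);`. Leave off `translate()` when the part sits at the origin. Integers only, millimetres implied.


// slat z = rail_z + rail_h = 169 + 138 = 307
// slat gap = ⌊(1791 − 10·79) / 11⌋ = 91
translate([127, 394, 0]) cube([55, 55, 477]);
translate([127, 1895, 0]) cube([55, 55, 477]);
translate([1973, 394, 0]) cube([55, 55, 477]);
translate([1973, 1895, 0]) cube([55, 55, 477]);
translate([182, 394, 169]) cube([1791, 28, 138]);
translate([182, 1922, 169]) cube([1791, 28, 138]);
translate([127, 449, 169]) cube([28, 1446, 138]);
translate([2000, 449, 169]) cube([28, 1446, 138]);
translate([273, 394, 307]) cube([79, 1556, 21]);
translate([443, 394, 307]) cube([79, 1556, 21]);
translate([613, 394, 307]) cube([79, 1556, 21]);
translate([783, 394, 307]) cube([79, 1556, 21]);
translate([953, 394, 307]) cube([79, 1556, 21]);
translate([1123, 394, 307]) cube([79, 1556, 21]);
translate([1293, 394, 307]) cube([79, 1556, 21]);
translate([1463, 394, 307]) cube([79, 1556, 21]);
translate([1633, 394, 307]) cube([79, 1556, 21]);
translate([1803, 394, 307]) cube([79, 1556, 21]);


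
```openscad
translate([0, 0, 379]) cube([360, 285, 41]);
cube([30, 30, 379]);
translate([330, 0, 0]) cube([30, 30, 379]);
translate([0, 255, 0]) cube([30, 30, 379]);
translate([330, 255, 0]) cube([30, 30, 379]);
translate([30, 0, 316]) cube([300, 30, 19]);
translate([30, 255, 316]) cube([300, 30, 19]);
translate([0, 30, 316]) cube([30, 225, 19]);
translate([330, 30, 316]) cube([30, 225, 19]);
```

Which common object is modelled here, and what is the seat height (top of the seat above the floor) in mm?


A stool. The seat height is 420 mm.

A 360×285×41 slab at z = 379 on four corner posts — a stool. The seat top is 379 + 41 = 420 mm.


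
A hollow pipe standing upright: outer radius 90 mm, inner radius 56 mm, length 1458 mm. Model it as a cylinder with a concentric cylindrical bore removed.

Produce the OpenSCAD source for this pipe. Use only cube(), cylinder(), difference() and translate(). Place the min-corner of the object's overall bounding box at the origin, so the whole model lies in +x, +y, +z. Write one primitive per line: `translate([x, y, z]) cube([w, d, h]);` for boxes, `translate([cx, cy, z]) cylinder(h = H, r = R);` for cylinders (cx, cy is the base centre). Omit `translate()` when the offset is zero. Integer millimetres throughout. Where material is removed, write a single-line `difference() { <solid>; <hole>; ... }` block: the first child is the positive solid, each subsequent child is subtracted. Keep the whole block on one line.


difference() { translate([90, 90, 0]) cylinder(h = 1458, r = 90); translate([90, 90, 0]) cylinder(h = 1458, r = 56); }


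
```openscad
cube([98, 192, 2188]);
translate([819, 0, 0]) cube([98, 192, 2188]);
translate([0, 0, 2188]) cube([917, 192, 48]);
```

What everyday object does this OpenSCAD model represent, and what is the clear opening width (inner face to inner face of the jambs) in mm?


A door frame. The clear opening width is 721 mm.

Two 2188 mm tall posts with a header on top — a door frame. The left jamb is 98 mm wide at x = 0; the right jamb starts at x = 819. The clear opening is 819 − 98 = 721 mm.


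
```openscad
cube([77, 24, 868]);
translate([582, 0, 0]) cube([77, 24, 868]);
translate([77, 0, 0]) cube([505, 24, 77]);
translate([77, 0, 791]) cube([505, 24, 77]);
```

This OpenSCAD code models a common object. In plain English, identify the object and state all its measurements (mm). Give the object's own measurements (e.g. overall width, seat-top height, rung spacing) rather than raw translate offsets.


A rectangular picture frame lying in the x–z plane (depth along y). The opening is 505 mm wide (x) by 714 mm tall (z), surrounded by a border 77 mm wide on all four sides. The frame is 24 mm deep and is made of two full-height vertical stiles with two horizontal rails fitted between them.


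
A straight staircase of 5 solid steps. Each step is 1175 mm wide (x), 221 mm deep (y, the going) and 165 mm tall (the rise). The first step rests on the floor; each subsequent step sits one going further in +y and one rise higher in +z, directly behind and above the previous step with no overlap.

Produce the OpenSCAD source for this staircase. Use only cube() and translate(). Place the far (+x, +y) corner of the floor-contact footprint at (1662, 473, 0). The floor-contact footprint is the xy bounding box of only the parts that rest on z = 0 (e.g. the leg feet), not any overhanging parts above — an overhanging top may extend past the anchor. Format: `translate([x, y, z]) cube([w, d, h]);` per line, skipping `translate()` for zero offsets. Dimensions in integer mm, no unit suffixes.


translate([487, 252, 0]) cube([1175, 221, 165]);
translate([487, 473, 165]) cube([1175, 221, 165]);
translate([487, 694, 330]) cube([1175, 221, 165]);
translate([487, 915, 495]) cube([1175, 221, 165]);
translate([487, 1136, 660]) cube([1175, 221, 165]);


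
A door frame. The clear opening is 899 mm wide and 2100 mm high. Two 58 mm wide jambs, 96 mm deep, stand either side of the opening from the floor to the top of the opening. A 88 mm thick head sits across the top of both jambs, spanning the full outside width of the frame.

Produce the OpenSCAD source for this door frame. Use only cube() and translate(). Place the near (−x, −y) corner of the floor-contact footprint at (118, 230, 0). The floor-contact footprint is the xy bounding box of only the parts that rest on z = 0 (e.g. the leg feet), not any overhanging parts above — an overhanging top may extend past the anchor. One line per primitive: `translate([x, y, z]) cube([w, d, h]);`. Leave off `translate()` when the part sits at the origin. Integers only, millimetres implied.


translate([118, 230, 0]) cube([58, 96, 2100]);
translate([1075, 230, 0]) cube([58, 96, 2100]);
translate([118, 230, 2100]) cube([1015, 96, 88]);


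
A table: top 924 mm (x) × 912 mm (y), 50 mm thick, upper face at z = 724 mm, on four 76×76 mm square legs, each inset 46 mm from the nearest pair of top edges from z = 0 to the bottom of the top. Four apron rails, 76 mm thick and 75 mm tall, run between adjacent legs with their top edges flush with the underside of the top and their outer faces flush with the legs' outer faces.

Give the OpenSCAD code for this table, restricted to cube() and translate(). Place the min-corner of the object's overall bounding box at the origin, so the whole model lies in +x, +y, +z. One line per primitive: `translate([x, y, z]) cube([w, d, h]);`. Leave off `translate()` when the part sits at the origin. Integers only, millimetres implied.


translate([0, 0, 674]) cube([924, 912, 50]);
translate([46, 46, 0]) cube([76, 76, 674]);
translate([802, 46, 0]) cube([76, 76, 674]);
translate([46, 790, 0]) cube([76, 76, 674]);
translate([802, 790, 0]) cube([76, 76, 674]);
translate([122, 46, 599]) cube([680, 76, 75]);
translate([122, 790, 599]) cube([680, 76, 75]);
translate([46, 122, 599]) cube([76, 668, 75]);
translate([802, 122, 599]) cube([76, 668, 75]);


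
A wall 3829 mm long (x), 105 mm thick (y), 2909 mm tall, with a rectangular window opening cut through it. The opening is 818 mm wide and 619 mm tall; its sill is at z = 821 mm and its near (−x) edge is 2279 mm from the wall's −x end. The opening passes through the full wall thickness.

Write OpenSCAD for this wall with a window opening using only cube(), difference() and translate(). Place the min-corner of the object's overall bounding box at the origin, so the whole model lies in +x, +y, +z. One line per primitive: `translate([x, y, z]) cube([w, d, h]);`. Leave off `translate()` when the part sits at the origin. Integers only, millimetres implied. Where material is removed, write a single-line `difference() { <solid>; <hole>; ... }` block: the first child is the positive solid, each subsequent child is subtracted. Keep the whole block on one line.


difference() { cube([3829, 105, 2909]); translate([2279, 0, 821]) cube([818, 105, 619]); }


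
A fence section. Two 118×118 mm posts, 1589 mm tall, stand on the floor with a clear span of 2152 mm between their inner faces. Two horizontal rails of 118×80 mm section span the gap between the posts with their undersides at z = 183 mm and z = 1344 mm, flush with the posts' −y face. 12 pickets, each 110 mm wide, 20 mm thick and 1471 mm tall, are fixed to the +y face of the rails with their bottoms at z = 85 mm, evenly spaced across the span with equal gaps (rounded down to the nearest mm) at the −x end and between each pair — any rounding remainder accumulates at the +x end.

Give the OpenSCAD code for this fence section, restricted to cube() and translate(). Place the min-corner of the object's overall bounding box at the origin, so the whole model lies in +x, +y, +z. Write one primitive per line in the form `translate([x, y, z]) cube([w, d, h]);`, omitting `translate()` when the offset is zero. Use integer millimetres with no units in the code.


cube([118, 118, 1589]);
translate([2270, 0, 0]) cube([118, 118, 1589]);
translate([118, 0, 183]) cube([2152, 118, 80]);
translate([118, 0, 1344]) cube([2152, 118, 80]);
translate([182, 118, 85]) cube([110, 20, 1471]);
translate([356, 118, 85]) cube([110, 20, 1471]);
translate([530, 118, 85]) cube([110, 20, 1471]);
translate([704, 118, 85]) cube([110, 20, 1471]);
translate([878, 118, 85]) cube([110, 20, 1471]);
translate([1052, 118, 85]) cube([110, 20, 1471]);
translate([1226, 118, 85]) cube([110, 20, 1471]);
translate([1400, 118, 85]) cube([110, 20, 1471]);
translate([1574, 118, 85]) cube([110, 20, 1471]);
translate([1748, 118, 85]) cube([110, 20, 1471]);
translate([1922, 118, 85]) cube([110, 20, 1471]);
translate([2096, 118, 85]) cube([110, 20, 1471]);


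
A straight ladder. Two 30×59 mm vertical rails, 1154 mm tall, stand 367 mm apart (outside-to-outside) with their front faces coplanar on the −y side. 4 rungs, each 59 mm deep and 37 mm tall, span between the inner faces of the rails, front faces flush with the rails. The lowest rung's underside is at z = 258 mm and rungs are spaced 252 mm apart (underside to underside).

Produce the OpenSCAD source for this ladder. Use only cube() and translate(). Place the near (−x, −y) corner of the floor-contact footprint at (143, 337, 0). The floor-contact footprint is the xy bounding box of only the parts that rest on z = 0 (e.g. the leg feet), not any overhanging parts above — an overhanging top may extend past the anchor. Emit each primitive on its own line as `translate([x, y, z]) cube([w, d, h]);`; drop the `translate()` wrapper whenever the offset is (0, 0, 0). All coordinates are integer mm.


// rung span = 367 - 2*30 = 307
// rung[k] z = 258 + k*252
translate([143, 337, 0]) cube([30, 59, 1154]);
translate([480, 337, 0]) cube([30, 59, 1154]);
translate([173, 337, 258]) cube([307, 59, 37]);
translate([173, 337, 510]) cube([307, 59, 37]);
translate([173, 337, 762]) cube([307, 59, 37]);
translate([173, 337, 1014]) cube([307, 59, 37]);


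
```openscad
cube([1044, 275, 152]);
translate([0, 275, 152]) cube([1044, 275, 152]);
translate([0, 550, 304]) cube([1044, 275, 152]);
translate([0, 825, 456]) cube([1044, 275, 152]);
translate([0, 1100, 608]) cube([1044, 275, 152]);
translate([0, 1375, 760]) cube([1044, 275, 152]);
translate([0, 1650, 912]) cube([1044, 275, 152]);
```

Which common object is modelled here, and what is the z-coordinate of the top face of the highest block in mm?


A staircase. The total rise is 1064 mm.

7 identical blocks, each offset up and back from the previous — a staircase. Each step is 152 mm tall and there are 7 of them, so the total rise is 7 × 152 = 1064 mm.


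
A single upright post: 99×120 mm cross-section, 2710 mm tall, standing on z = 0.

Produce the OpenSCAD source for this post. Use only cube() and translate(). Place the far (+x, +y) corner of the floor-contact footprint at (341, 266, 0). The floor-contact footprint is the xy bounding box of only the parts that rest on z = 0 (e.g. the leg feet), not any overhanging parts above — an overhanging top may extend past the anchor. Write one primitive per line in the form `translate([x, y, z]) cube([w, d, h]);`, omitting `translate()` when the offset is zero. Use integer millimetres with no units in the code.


translate([242, 146, 0]) cube([99, 120, 2710]);


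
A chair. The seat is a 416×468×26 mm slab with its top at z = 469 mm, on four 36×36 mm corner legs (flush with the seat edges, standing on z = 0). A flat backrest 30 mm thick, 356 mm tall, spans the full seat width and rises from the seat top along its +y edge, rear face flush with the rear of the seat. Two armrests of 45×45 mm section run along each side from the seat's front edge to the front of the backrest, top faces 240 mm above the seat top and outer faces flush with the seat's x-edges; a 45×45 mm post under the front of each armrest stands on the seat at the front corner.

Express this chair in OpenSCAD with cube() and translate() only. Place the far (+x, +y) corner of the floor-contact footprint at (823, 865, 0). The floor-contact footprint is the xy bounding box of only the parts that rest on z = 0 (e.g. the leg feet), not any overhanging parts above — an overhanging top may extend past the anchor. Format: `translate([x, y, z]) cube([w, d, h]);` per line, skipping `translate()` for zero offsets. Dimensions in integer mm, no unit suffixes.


translate([407, 397, 443]) cube([416, 468, 26]);
translate([407, 397, 0]) cube([36, 36, 443]);
translate([787, 397, 0]) cube([36, 36, 443]);
translate([407, 829, 0]) cube([36, 36, 443]);
translate([787, 829, 0]) cube([36, 36, 443]);
translate([407, 835, 469]) cube([416, 30, 356]);
translate([407, 397, 664]) cube([45, 438, 45]);
translate([778, 397, 664]) cube([45, 438, 45]);
translate([407, 397, 469]) cube([45, 45, 195]);
translate([778, 397, 469]) cube([45, 45, 195]);


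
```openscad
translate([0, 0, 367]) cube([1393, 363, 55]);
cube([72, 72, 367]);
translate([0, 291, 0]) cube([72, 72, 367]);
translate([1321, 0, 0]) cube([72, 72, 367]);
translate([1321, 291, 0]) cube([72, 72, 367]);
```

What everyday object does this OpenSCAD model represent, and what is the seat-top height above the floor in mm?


A bench. The seat-top height is 422 mm.

A long slab on four corner posts — a bench. The slab sits at z = 367 with thickness 55, so the top is 367 + 55 = 422 mm.


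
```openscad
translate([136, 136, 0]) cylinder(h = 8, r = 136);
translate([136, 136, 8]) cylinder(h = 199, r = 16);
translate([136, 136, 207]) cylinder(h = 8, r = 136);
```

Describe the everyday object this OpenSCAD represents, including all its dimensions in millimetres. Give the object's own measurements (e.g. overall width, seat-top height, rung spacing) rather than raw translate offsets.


A spool: two coaxial disc flanges of radius 136 mm and thickness 8 mm, joined by a core cylinder of radius 16 mm and height 199 mm. The lower flange rests on z = 0 and the three cylinders share a vertical axis.


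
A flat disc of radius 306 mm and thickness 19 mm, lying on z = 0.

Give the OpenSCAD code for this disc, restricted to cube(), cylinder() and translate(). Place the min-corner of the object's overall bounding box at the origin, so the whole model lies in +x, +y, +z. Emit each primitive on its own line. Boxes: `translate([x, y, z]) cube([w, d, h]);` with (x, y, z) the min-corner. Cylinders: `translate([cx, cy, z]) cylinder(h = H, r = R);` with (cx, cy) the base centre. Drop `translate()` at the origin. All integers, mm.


translate([306, 306, 0]) cylinder(h = 19, r = 306);


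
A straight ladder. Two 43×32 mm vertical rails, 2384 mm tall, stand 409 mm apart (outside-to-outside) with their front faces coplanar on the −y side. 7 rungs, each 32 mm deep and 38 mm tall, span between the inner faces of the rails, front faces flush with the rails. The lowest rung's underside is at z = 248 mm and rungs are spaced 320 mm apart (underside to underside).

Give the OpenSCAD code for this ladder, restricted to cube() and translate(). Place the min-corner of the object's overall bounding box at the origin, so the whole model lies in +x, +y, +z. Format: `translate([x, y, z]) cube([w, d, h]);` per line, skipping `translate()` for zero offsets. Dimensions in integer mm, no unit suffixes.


cube([43, 32, 2384]);
translate([366, 0, 0]) cube([43, 32, 2384]);
translate([43, 0, 248]) cube([323, 32, 38]);
translate([43, 0, 568]) cube([323, 32, 38]);
translate([43, 0, 888]) cube([323, 32, 38]);
translate([43, 0, 1208]) cube([323, 32, 38]);
translate([43, 0, 1528]) cube([323, 32, 38]);
translate([43, 0, 1848]) cube([323, 32, 38]);
translate([43, 0, 2168]) cube([323, 32, 38]);


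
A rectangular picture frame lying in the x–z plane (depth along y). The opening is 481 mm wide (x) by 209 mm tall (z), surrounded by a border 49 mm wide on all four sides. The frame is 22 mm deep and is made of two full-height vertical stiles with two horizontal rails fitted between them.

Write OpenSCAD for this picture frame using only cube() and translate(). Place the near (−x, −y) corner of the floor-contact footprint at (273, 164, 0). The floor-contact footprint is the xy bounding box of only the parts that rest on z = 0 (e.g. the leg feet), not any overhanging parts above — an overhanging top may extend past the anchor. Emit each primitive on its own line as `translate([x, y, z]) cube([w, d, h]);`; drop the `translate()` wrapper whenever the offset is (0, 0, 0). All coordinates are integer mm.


translate([273, 164, 0]) cube([49, 22, 307]);
translate([803, 164, 0]) cube([49, 22, 307]);
translate([322, 164, 0]) cube([481, 22, 49]);
translate([322, 164, 258]) cube([481, 22, 49]);


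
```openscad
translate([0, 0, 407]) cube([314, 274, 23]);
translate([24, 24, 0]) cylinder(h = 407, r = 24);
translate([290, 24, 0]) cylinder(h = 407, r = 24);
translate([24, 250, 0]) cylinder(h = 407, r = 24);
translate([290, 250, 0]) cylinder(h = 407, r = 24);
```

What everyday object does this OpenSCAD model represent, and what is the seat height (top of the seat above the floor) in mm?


A stool. The seat height is 430 mm.

A 314×274×23 slab at z = 407 on four corner cylinders — a stool. The seat top is 407 + 23 = 430 mm.


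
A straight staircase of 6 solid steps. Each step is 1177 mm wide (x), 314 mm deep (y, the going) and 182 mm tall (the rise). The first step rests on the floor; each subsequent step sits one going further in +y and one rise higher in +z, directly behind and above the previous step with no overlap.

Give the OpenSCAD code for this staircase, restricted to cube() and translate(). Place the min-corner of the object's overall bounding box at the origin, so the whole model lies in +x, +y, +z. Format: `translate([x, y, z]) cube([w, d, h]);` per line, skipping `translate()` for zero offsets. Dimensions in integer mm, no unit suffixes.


cube([1177, 314, 182]);
translate([0, 314, 182]) cube([1177, 314, 182]);
translate([0, 628, 364]) cube([1177, 314, 182]);
translate([0, 942, 546]) cube([1177, 314, 182]);
translate([0, 1256, 728]) cube([1177, 314, 182]);
translate([0, 1570, 910]) cube([1177, 314, 182]);


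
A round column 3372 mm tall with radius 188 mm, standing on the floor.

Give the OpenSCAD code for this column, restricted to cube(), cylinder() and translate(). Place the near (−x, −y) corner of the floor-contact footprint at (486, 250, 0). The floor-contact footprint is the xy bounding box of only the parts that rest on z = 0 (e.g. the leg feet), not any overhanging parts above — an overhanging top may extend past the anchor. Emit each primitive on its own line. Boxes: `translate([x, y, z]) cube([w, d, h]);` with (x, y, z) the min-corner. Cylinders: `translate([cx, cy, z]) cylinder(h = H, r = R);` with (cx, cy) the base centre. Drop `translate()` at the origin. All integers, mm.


translate([674, 438, 0]) cylinder(h = 3372, r = 188);


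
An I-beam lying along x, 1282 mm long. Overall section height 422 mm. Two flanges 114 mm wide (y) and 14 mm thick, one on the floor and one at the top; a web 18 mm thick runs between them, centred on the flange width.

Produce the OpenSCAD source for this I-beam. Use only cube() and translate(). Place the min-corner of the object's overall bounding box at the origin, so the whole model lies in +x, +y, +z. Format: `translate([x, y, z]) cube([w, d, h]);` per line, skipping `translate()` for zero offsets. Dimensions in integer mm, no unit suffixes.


cube([1282, 114, 14]);
translate([0, 48, 14]) cube([1282, 18, 394]);
translate([0, 0, 408]) cube([1282, 114, 14]);


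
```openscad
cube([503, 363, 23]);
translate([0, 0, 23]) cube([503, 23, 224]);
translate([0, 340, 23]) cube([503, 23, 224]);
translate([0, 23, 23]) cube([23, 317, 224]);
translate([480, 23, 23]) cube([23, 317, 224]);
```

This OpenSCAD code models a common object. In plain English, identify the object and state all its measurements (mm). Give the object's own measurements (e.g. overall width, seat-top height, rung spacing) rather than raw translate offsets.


An open-topped rectangular box: outside dimensions 503×363×247 mm, with a uniform wall and base thickness of 23 mm. The base is a full 503×363 slab on the floor; four walls sit on top of the base. The front and back walls (the −y and +y sides) span the full width; the two side walls fit between them.


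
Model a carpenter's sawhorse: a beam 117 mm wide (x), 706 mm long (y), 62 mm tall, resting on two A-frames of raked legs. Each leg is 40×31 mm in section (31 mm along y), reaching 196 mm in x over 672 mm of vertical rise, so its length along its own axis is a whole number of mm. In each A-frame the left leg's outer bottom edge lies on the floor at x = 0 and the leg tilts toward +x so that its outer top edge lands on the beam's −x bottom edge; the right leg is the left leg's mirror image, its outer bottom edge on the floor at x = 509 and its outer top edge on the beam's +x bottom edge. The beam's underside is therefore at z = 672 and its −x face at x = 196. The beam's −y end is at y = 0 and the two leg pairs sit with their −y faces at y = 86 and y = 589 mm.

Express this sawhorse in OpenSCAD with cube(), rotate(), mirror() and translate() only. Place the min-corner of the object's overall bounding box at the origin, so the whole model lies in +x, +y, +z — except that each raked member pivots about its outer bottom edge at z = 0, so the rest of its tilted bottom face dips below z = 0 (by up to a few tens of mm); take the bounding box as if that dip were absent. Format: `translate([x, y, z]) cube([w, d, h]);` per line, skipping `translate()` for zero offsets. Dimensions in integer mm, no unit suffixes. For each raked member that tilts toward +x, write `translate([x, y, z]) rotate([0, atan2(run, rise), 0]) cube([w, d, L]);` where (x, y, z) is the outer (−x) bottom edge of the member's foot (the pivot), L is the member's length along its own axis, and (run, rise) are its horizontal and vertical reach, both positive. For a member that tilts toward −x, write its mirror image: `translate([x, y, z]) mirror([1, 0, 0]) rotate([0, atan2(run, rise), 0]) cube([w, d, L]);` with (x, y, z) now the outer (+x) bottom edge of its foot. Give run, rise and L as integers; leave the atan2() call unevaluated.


translate([196, 0, 672]) cube([117, 706, 62]);
translate([0, 86, 0]) rotate([0, atan2(196, 672), 0]) cube([40, 31, 700]);
translate([509, 86, 0]) mirror([1, 0, 0]) rotate([0, atan2(196, 672), 0]) cube([40, 31, 700]);
translate([0, 589, 0]) rotate([0, atan2(196, 672), 0]) cube([40, 31, 700]);
translate([509, 589, 0]) mirror([1, 0, 0]) rotate([0, atan2(196, 672), 0]) cube([40, 31, 700]);


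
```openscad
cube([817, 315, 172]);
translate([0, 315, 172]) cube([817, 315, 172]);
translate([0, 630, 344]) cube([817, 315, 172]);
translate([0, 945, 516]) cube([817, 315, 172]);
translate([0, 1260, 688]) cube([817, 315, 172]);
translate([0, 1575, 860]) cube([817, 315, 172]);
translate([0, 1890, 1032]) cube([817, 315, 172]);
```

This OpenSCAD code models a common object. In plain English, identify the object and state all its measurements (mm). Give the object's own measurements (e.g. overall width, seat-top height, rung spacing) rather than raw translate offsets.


A straight staircase of 7 solid steps. Each step is 817 mm wide (x), 315 mm deep (y, the going) and 172 mm tall (the rise). The first step rests on the floor; each subsequent step sits one going further in +y and one rise higher in +z, directly behind and above the previous step with no overlap.


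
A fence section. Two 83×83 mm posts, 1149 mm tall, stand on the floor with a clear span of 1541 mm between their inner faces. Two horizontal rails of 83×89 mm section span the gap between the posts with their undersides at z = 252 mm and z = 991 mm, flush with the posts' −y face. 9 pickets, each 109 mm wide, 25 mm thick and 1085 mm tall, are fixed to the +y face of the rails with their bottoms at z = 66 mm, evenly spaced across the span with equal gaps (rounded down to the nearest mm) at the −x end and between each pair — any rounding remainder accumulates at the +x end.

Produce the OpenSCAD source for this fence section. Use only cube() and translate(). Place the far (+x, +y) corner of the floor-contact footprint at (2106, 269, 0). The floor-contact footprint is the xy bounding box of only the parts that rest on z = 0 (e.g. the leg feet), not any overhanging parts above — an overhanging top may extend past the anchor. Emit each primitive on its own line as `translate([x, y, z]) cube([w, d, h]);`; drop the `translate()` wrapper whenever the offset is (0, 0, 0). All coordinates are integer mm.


translate([399, 186, 0]) cube([83, 83, 1149]);
translate([2023, 186, 0]) cube([83, 83, 1149]);
translate([482, 186, 252]) cube([1541, 83, 89]);
translate([482, 186, 991]) cube([1541, 83, 89]);
translate([538, 269, 66]) cube([109, 25, 1085]);
translate([703, 269, 66]) cube([109, 25, 1085]);
translate([868, 269, 66]) cube([109, 25, 1085]);
translate([1033, 269, 66]) cube([109, 25, 1085]);
translate([1198, 269, 66]) cube([109, 25, 1085]);
translate([1363, 269, 66]) cube([109, 25, 1085]);
translate([1528, 269, 66]) cube([109, 25, 1085]);
translate([1693, 269, 66]) cube([109, 25, 1085]);
translate([1858, 269, 66]) cube([109, 25, 1085]);


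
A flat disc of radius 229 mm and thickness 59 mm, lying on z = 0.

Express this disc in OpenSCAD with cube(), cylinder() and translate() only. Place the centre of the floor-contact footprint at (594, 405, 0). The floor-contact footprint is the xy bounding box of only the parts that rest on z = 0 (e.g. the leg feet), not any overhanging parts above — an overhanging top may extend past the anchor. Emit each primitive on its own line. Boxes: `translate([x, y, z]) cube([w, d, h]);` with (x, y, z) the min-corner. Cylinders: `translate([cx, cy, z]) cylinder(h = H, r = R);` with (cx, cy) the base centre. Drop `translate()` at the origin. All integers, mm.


translate([594, 405, 0]) cylinder(h = 59, r = 229);


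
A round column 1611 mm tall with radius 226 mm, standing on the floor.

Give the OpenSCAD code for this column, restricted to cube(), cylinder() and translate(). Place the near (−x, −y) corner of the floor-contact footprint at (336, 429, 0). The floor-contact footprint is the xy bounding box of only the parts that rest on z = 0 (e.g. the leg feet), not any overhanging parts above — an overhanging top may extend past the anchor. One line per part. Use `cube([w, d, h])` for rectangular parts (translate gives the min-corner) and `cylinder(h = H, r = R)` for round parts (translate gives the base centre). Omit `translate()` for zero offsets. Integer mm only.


translate([562, 655, 0]) cylinder(h = 1611, r = 226);


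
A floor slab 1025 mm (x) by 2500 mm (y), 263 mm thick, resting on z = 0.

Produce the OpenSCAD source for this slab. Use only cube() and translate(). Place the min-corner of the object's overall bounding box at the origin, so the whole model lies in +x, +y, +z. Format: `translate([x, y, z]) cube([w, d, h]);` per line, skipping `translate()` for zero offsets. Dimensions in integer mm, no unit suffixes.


cube([1025, 2500, 263]);


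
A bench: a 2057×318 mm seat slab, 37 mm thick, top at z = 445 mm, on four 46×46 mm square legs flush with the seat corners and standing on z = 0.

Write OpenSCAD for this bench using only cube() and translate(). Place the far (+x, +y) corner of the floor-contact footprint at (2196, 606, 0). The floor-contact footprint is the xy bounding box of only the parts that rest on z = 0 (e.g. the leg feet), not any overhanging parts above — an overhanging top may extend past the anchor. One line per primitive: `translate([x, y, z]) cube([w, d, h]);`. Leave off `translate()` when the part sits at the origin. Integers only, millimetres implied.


translate([139, 288, 408]) cube([2057, 318, 37]);
translate([139, 288, 0]) cube([46, 46, 408]);
translate([139, 560, 0]) cube([46, 46, 408]);
translate([2150, 288, 0]) cube([46, 46, 408]);
translate([2150, 560, 0]) cube([46, 46, 408]);


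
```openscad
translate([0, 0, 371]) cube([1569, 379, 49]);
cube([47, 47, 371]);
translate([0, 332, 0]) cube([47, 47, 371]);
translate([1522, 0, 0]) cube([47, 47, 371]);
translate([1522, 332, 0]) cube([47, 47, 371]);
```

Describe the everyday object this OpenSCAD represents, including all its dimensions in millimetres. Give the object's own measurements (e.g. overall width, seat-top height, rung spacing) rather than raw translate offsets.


A long wooden bench with a 1569 mm (x) × 379 mm (y) seat, 49 mm thick, its top surface 420 mm above the floor. Four 47 mm square legs at the seat corners, flush with the edges, run from z = 0 to the seat underside.


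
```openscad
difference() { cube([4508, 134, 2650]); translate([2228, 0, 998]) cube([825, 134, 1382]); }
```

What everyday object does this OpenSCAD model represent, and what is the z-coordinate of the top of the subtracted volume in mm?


A wall with a window opening. The window head height is 2380 mm.

A wall with a rectangular opening subtracted — a window. Sill at z = 998, opening 1382 mm tall, so the head is at 998 + 1382 = 2380 mm.


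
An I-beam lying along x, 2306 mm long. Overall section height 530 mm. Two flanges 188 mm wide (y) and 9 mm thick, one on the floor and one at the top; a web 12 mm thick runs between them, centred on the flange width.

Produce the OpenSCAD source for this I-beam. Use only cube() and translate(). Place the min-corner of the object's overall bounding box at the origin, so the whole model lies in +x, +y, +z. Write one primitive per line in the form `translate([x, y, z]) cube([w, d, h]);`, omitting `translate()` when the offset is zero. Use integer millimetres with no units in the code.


cube([2306, 188, 9]);
translate([0, 88, 9]) cube([2306, 12, 512]);
translate([0, 0, 521]) cube([2306, 188, 9]);


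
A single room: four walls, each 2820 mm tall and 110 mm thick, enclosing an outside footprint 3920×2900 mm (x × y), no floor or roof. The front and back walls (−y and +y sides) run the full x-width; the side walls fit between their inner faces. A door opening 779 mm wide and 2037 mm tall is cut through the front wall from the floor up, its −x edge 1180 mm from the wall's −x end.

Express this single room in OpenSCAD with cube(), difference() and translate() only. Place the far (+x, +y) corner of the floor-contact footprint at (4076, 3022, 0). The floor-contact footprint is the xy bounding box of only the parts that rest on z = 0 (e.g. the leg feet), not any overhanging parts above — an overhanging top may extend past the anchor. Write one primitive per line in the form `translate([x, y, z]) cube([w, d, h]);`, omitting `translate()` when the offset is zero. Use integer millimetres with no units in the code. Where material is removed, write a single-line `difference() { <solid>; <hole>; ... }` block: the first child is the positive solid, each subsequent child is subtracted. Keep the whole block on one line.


difference() { translate([156, 122, 0]) cube([3920, 110, 2820]); translate([1336, 122, 0]) cube([779, 110, 2037]); }
translate([156, 2912, 0]) cube([3920, 110, 2820]);
translate([156, 232, 0]) cube([110, 2680, 2820]);
translate([3966, 232, 0]) cube([110, 2680, 2820]);


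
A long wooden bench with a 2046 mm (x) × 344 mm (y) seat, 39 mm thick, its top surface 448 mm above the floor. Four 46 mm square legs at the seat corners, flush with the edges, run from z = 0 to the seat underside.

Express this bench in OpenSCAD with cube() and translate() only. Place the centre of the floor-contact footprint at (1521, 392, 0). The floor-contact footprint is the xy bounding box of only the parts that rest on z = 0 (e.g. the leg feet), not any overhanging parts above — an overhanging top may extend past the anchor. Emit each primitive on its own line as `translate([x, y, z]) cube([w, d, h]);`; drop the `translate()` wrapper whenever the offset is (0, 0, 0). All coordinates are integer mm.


translate([498, 220, 409]) cube([2046, 344, 39]);
translate([498, 220, 0]) cube([46, 46, 409]);
translate([498, 518, 0]) cube([46, 46, 409]);
translate([2498, 220, 0]) cube([46, 46, 409]);
translate([2498, 518, 0]) cube([46, 46, 409]);


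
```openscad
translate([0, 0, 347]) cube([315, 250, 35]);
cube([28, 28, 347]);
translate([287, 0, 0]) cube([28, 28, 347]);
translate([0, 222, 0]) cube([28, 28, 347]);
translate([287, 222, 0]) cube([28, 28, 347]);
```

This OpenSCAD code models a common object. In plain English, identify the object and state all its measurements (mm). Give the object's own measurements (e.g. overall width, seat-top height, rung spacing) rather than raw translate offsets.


A four-legged stool. The seat is a 315×250×35 mm slab whose top surface is at z = 382 mm; four square legs, each 28×28 mm in cross-section, run from the floor (z = 0) to the underside of the seat, each flush with a corner of the seat.


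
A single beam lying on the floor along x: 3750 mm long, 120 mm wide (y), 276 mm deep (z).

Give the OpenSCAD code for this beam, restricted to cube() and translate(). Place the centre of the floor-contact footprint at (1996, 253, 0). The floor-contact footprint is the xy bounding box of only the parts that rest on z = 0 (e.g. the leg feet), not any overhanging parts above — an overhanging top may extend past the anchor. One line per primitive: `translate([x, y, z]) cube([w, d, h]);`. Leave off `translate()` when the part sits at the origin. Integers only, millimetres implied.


translate([121, 193, 0]) cube([3750, 120, 276]);


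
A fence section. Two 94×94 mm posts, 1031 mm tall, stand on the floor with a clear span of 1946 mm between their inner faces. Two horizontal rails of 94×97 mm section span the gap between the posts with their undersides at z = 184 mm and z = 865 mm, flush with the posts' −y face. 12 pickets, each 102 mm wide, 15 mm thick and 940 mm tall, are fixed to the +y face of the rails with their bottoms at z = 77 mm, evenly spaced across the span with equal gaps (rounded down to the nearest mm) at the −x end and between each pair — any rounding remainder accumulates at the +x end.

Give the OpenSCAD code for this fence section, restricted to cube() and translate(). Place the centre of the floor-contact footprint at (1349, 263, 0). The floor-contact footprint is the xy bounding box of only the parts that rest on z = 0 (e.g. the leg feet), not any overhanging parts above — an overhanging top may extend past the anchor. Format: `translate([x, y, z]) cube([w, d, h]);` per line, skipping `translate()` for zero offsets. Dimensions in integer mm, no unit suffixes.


translate([282, 216, 0]) cube([94, 94, 1031]);
translate([2322, 216, 0]) cube([94, 94, 1031]);
translate([376, 216, 184]) cube([1946, 94, 97]);
translate([376, 216, 865]) cube([1946, 94, 97]);
translate([431, 310, 77]) cube([102, 15, 940]);
translate([588, 310, 77]) cube([102, 15, 940]);
translate([745, 310, 77]) cube([102, 15, 940]);
translate([902, 310, 77]) cube([102, 15, 940]);
translate([1059, 310, 77]) cube([102, 15, 940]);
translate([1216, 310, 77]) cube([102, 15, 940]);
translate([1373, 310, 77]) cube([102, 15, 940]);
translate([1530, 310, 77]) cube([102, 15, 940]);
translate([1687, 310, 77]) cube([102, 15, 940]);
translate([1844, 310, 77]) cube([102, 15, 940]);
translate([2001, 310, 77]) cube([102, 15, 940]);
translate([2158, 310, 77]) cube([102, 15, 940]);


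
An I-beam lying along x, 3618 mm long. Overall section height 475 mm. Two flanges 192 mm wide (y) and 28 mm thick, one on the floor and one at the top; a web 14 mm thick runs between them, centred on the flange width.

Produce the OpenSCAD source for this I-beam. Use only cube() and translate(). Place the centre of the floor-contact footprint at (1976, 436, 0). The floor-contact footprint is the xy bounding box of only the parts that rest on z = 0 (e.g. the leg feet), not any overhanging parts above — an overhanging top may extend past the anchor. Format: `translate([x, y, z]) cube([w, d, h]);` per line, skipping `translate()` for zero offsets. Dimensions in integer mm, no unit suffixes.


translate([167, 340, 0]) cube([3618, 192, 28]);
translate([167, 429, 28]) cube([3618, 14, 419]);
translate([167, 340, 447]) cube([3618, 192, 28]);
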